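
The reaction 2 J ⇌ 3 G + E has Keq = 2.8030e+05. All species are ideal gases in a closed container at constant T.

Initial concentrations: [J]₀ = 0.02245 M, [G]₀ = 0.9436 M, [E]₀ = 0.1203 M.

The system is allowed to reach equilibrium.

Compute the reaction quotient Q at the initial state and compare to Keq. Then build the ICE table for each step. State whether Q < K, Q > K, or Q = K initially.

Q₀ = 200.5; Q < K (proceeds forward)

Q₀ = 200.5 vs Keq = 2.8030e+05 ⇒ Q<K, forward
Step 1:
                   J          G          E
  Initial    0.02245     0.9436     0.1203
  Change    -0.02179    0.03269     0.0109
  Equil   6.5995e-04     0.9763     0.1312
  solve Keq expr → x = 0.0109; check Q = 2.8030e+05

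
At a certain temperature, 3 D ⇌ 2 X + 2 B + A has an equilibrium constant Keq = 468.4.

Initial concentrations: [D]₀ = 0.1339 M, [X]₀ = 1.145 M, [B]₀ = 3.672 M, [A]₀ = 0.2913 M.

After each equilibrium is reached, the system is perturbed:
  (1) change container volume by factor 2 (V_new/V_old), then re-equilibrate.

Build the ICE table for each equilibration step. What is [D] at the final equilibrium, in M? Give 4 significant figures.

[D]_eq = 0.0697 M

Q₀ = 2145 vs Keq = 468.4 ⇒ Q>K, reverse
Step 1:
                  D         X         B         A
  Initial    0.1339     1.145     3.672    0.2913
  Change    0.07389  -0.04926  -0.04926  -0.02463
  Equil      0.2078     1.096     3.623    0.2667
  solve Keq expr → x = -0.02463; check Q = 468.4
Then change container volume by factor 2 (V_new/V_old).
Step 2:
                  D         X         B         A
  Initial    0.1039    0.5479     1.811    0.1333
  Change    -0.0342    0.0228    0.0228    0.0114
  Equil      0.0697    0.5707     1.834    0.1447
  solve Keq expr → x = 0.0114; check Q = 468.4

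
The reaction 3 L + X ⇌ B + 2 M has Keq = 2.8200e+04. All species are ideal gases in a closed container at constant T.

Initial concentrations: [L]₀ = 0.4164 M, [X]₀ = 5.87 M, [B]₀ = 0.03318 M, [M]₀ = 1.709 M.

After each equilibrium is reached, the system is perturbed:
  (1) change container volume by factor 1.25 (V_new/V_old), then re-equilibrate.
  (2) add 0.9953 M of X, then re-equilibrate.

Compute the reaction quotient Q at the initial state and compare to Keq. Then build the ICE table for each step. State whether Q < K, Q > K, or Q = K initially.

Q₀ = 0.2287; Q < K (proceeds forward)

Q₀ = 0.2287 vs Keq = 2.8200e+04 ⇒ Q<K, forward
Step 1:
                    L           X           B           M
  I            0.4164        5.87     0.03318       1.709
  C           -0.4005     -0.1335      0.1335       0.267
  E            0.0159       5.737      0.1667       1.976
  solve Keq expr → x = 0.1335; check Q = 2.8200e+04
Then change container volume by factor 1.25 (V_new/V_old).
Step 2:
                    L           X           B           M
  I           0.01272       4.589      0.1333       1.581
  C        9.6738e-04  3.2246e-04 -3.2246e-04 -6.4492e-04
  E           0.01369        4.59       0.133        1.58
  solve Keq expr → x = -3.2246e-04; check Q = 2.8200e+04
Then add 0.9953 M of X.
Step 3:
                    L           X           B           M
  I           0.01369       5.585       0.133        1.58
  C       -8.5461e-04 -2.8487e-04  2.8487e-04  5.6974e-04
  E           0.01284       5.585      0.1333       1.581
  solve Keq expr → x = 2.8487e-04; check Q = 2.8200e+04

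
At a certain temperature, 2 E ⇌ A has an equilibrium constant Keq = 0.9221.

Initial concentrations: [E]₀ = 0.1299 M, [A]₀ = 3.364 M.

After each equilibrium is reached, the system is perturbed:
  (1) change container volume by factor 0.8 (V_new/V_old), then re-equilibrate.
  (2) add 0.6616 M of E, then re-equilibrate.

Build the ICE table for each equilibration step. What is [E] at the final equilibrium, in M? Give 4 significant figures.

Q₀ = 199.4 vs Keq = 0.9221 ⇒ Q>K, reverse
Step 1:
                   E          A
  Initial     0.1299      3.364
  Change       1.546    -0.7732
  Equil        1.676      2.591
  solve Keq expr → x = -0.7732; check Q = 0.9221
Then change container volume by factor 0.8 (V_new/V_old).
Step 2:
                   E          A
  Initial      2.095      3.239
  Change     -0.1934    0.09671
  Equil        1.902      3.335
  solve Keq expr → x = 0.09671; check Q = 0.9221
Then add 0.6616 M of E.
Step 3:
                   E          A
  Initial      2.563      3.335
  Change     -0.5806     0.2903
  Equil        1.983      3.626
  solve Keq expr → x = 0.2903; check Q = 0.9221

[E]_eq = 1.983 M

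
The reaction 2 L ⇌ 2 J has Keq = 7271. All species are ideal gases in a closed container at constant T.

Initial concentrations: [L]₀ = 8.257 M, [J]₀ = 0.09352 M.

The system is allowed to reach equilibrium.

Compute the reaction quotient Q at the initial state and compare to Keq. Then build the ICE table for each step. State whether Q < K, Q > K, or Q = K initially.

Q₀ = 1.2828e-04 vs Keq = 7271 ⇒ Q<K, forward
Step 1:
                   L          J
  I            8.257    0.09352
  C            -8.16       8.16
  E          0.09679      8.254
  solve Keq expr → x = 4.08; check Q = 7271

Q₀ = 1.2828e-04; Q < K (proceeds forward)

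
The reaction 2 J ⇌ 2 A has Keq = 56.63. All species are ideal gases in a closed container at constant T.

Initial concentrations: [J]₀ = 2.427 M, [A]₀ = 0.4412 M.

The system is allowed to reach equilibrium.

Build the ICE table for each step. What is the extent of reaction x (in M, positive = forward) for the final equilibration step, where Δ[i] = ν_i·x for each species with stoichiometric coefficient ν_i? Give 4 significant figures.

Q₀ = 0.03305 vs Keq = 56.63 ⇒ Q<K, forward
Step 1:
                   J          A
  I            2.427     0.4412
  C           -2.091      2.091
  E           0.3364      2.532
  solve Keq expr → x = 1.045; check Q = 56.63

x = 1.045 M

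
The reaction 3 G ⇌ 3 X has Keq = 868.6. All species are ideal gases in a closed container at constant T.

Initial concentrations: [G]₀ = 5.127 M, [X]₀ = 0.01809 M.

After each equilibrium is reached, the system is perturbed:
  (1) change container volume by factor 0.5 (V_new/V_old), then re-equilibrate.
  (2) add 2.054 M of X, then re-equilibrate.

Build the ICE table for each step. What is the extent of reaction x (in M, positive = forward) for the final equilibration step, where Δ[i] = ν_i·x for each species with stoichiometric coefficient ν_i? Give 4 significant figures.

Q₀ = 4.3926e-08 vs Keq = 868.6 ⇒ Q<K, forward
Step 1:
                  G         X
  init        5.127   0.01809
  Δ          -4.639     4.639
  eq         0.4881     4.657
  solve Keq expr → x = 1.546; check Q = 868.6
Then change container volume by factor 0.5 (V_new/V_old).
Step 2:
                  G         X
  init       0.9762     9.314
  Δ               0         0
  eq         0.9762     9.314
  solve Keq expr → x = 0; check Q = 868.6
Then add 2.054 M of X.
Step 3:
                  G         X
  init       0.9762     11.37
  Δ          0.1949   -0.1949
  eq          1.171     11.17
  solve Keq expr → x = -0.06495; check Q = 868.6

x = -0.06495 M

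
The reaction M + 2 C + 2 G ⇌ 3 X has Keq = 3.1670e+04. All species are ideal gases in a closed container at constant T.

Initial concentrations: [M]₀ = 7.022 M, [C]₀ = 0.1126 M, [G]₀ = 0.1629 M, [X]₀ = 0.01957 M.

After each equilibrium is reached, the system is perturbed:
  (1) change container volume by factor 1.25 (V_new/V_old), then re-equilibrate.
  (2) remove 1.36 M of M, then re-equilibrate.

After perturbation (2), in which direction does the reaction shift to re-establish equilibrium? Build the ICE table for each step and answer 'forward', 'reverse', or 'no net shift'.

Q₀ = 0.003172 vs Keq = 3.1670e+04 ⇒ Q<K, forward
Step 1:
                   M          C          G          X
  Initial      7.022     0.1126     0.1629    0.01957
  Change    -0.05473    -0.1095    -0.1095     0.1642
  Equil        6.967   0.003138    0.05344     0.1838
  solve Keq expr → x = 0.05473; check Q = 3.1670e+04
Then change container volume by factor 1.25 (V_new/V_old).
Step 2:
                   M          C          G          X
  Initial      5.574   0.002511    0.04275      0.147
  Change  2.8021e-04 5.6042e-04 5.6042e-04 -8.4063e-04
  Equil        5.574   0.003071    0.04331     0.1462
  solve Keq expr → x = -2.8021e-04; check Q = 3.1670e+04
Then remove 1.36 M of M.
Step 3:
                   M          C          G          X
  Initial      4.214   0.003071    0.04331     0.1462
  Change  2.0310e-04 4.0619e-04 4.0619e-04 -6.0929e-04
  Equil        4.214   0.003477    0.04372     0.1456
  solve Keq expr → x = -2.0310e-04; check Q = 3.1670e+04

Direction: reverse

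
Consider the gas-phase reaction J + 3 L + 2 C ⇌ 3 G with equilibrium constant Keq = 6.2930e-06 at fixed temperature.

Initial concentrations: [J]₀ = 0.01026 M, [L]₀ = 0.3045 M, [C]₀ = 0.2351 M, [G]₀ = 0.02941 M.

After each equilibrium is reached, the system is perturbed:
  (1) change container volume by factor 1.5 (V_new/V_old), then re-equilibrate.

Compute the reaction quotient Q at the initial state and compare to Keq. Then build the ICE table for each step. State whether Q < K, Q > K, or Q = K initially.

Q₀ = 1.589; Q > K (proceeds reverse)

Q₀ = 1.589 vs Keq = 6.2930e-06 ⇒ Q>K, reverse
Step 1:
                    J           L           C           G
  Initial     0.01026      0.3045      0.2351     0.02941
  Change     0.009581     0.02874     0.01916    -0.02874
  Equil       0.01984      0.3332      0.2543  6.6847e-04
  solve Keq expr → x = -0.009581; check Q = 6.2930e-06
Then change container volume by factor 1.5 (V_new/V_old).
Step 2:
                    J           L           C           G
  Initial     0.01323      0.2222      0.1695  4.4565e-04
  Change   4.9289e-05  1.4787e-04  9.8578e-05 -1.4787e-04
  Equil       0.01328      0.2223      0.1696  2.9778e-04
  solve Keq expr → x = -4.9289e-05; check Q = 6.2930e-06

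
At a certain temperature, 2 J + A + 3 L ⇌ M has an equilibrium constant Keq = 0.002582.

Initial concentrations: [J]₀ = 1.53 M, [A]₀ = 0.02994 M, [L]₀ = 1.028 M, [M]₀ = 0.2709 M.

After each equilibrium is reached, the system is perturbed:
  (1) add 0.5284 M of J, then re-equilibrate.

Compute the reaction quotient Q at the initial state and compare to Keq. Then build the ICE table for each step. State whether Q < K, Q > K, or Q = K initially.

Q₀ = 3.558; Q > K (proceeds reverse)

Q₀ = 3.558 vs Keq = 0.002582 ⇒ Q>K, reverse
Step 1:
                  J         A         L         M
  I            1.53   0.02994     1.028    0.2709
  C           0.507    0.2535    0.7606   -0.2535
  E           2.037    0.2835     1.789   0.01738
  solve Keq expr → x = -0.2535; check Q = 0.002582
Then add 0.5284 M of J.
Step 2:
                  J         A         L         M
  I           2.565    0.2835     1.789   0.01738
  C        -0.01604 -0.008018  -0.02405  0.008018
  E           2.549    0.2754     1.765   0.02539
  solve Keq expr → x = 0.008018; check Q = 0.002582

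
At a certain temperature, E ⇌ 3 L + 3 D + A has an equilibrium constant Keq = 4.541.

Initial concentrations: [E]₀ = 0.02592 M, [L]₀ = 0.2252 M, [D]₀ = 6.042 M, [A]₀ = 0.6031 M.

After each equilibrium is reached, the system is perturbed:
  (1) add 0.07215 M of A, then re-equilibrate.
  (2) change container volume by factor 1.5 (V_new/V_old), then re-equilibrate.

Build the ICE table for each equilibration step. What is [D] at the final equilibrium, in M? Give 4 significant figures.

Q₀ = 58.61 vs Keq = 4.541 ⇒ Q>K, reverse
Step 1:
                   E          L          D          A
  Initial    0.02592     0.2252      6.042     0.6031
  Change     0.03183   -0.09548   -0.09548   -0.03183
  Equil      0.05775     0.1297      5.947     0.5713
  solve Keq expr → x = -0.03183; check Q = 4.541
Then add 0.07215 M of A.
Step 2:
                   E          L          D          A
  Initial    0.05775     0.1297      5.947     0.6434
  Change    0.001312  -0.003936  -0.003936  -0.001312
  Equil      0.05906     0.1258      5.943     0.6421
  solve Keq expr → x = -0.001312; check Q = 4.541
Then change container volume by factor 1.5 (V_new/V_old).
Step 3:
                   E          L          D          A
  Initial    0.03937    0.08386      3.962     0.4281
  Change    -0.02012    0.06035    0.06035    0.02012
  Equil      0.01926     0.1442      4.022     0.4482
  solve Keq expr → x = 0.02012; check Q = 4.541

[D]_eq = 4.022 M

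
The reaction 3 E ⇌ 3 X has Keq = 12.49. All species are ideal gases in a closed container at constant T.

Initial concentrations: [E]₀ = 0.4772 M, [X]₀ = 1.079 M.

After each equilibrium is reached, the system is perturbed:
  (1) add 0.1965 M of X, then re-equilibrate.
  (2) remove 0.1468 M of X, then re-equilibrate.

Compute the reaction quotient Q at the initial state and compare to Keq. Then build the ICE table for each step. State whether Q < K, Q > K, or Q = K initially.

Q₀ = 11.56; Q < K (proceeds forward)

Q₀ = 11.56 vs Keq = 12.49 ⇒ Q<K, forward
Step 1:
                    E           X
  init         0.4772       1.079
  Δ          -0.00849     0.00849
  eq           0.4687       1.087
  solve Keq expr → x = 0.00283; check Q = 12.49
Then add 0.1965 M of X.
Step 2:
                    E           X
  init         0.4687       1.284
  Δ           0.05918    -0.05918
  eq           0.5279       1.225
  solve Keq expr → x = -0.01973; check Q = 12.49
Then remove 0.1468 M of X.
Step 3:
                    E           X
  init         0.5279       1.078
  Δ          -0.04421     0.04421
  eq           0.4837       1.122
  solve Keq expr → x = 0.01474; check Q = 12.49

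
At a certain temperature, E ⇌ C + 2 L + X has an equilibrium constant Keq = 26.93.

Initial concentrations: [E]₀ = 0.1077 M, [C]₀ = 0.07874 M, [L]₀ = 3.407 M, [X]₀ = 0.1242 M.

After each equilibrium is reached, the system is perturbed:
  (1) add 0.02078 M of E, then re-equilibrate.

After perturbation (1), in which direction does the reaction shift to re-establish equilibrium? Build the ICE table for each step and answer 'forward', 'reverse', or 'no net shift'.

Direction: forward

Q₀ = 1.054 vs Keq = 26.93 ⇒ Q<K, forward
Step 1:
                   E          C          L          X
  Initial     0.1077    0.07874      3.407     0.1242
  Change    -0.09036    0.09036     0.1807    0.09036
  Equil      0.01734     0.1691      3.588     0.2146
  solve Keq expr → x = 0.09036; check Q = 26.93
Then add 0.02078 M of E.
Step 2:
                   E          C          L          X
  Initial    0.03812     0.1691      3.588     0.2146
  Change    -0.01711    0.01711    0.03422    0.01711
  Equil      0.02101     0.1862      3.622     0.2317
  solve Keq expr → x = 0.01711; check Q = 26.93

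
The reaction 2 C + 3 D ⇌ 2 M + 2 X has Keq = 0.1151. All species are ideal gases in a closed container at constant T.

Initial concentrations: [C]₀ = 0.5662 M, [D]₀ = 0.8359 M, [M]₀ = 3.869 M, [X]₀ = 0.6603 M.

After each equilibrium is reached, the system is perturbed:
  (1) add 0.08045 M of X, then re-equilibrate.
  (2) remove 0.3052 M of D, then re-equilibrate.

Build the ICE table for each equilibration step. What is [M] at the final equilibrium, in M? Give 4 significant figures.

[M]_eq = 3.312 M

Q₀ = 34.86 vs Keq = 0.1151 ⇒ Q>K, reverse
Step 1:
                   C          D          M          X
  init        0.5662     0.8359      3.869     0.6603
  Δ           0.4651     0.6976    -0.4651    -0.4651
  eq           1.031      1.534      3.404     0.1952
  solve Keq expr → x = -0.2325; check Q = 0.1151
Then add 0.08045 M of X.
Step 2:
                   C          D          M          X
  init         1.031      1.534      3.404     0.2757
  Δ          0.05158    0.07738   -0.05158   -0.05158
  eq           1.083      1.611      3.352     0.2241
  solve Keq expr → x = -0.02579; check Q = 0.1151
Then remove 0.3052 M of D.
Step 3:
                   C          D          M          X
  init         1.083      1.306      3.352     0.2241
  Δ          0.04033     0.0605   -0.04033   -0.04033
  eq           1.123      1.366      3.312     0.1837
  solve Keq expr → x = -0.02017; check Q = 0.1151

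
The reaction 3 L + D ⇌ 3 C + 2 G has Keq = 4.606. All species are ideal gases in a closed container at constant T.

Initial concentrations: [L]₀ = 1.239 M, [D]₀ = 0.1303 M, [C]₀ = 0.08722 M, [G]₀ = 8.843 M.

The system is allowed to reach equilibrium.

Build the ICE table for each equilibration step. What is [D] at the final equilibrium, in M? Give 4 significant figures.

Q₀ = 0.2094 vs Keq = 4.606 ⇒ Q<K, forward
Step 1:
                   L          D          C          G
  I            1.239     0.1303    0.08722      8.843
  C          -0.1108   -0.03694     0.1108    0.07388
  E            1.128    0.09336      0.198      8.917
  solve Keq expr → x = 0.03694; check Q = 4.606

[D]_eq = 0.09336 M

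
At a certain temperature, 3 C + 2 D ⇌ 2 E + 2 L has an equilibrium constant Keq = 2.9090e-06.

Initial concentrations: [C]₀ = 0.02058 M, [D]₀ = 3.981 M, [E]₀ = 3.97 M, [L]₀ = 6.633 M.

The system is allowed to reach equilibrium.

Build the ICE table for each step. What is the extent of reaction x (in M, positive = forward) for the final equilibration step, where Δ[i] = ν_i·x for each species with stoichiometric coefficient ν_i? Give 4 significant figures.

x = -1.95 M

Q₀ = 5.0197e+06 vs Keq = 2.9090e-06 ⇒ Q>K, reverse
Step 1:
                    C           D           E           L
  I           0.02058       3.981        3.97       6.633
  C              5.85         3.9        -3.9        -3.9
  E             5.871       7.881     0.06996       2.733
  solve Keq expr → x = -1.95; check Q = 2.9090e-06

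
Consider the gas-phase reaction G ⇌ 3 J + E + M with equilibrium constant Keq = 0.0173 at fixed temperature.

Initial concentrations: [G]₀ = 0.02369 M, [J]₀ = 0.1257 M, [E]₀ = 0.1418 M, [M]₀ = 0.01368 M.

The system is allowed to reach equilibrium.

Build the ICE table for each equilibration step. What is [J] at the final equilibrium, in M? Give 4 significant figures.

Q₀ = 1.6263e-04 vs Keq = 0.0173 ⇒ Q<K, forward
Step 1:
                   G          J          E          M
  init       0.02369     0.1257     0.1418    0.01368
  Δ         -0.02142    0.06426    0.02142    0.02142
  eq         0.00227       0.19     0.1632     0.0351
  solve Keq expr → x = 0.02142; check Q = 0.0173

[J]_eq = 0.19 M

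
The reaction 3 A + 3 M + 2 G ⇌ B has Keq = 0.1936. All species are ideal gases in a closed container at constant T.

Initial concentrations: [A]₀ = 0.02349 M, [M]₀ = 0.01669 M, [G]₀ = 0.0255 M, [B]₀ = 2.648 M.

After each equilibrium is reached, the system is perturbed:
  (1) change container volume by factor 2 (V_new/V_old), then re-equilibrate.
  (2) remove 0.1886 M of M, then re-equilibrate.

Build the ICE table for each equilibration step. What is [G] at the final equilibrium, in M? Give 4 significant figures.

[G]_eq = 0.9428 M

Q₀ = 6.7580e+13 vs Keq = 0.1936 ⇒ Q>K, reverse
Step 1:
                    A           M           G           B
  init        0.02349     0.01669      0.0255       2.648
  Δ             1.471       1.471      0.9809     -0.4904
  eq            1.495       1.488       1.006       2.158
  solve Keq expr → x = -0.4904; check Q = 0.1936
Then change container volume by factor 2 (V_new/V_old).
Step 2:
                    A           M           G           B
  init         0.7474       0.744      0.5032       1.079
  Δ            0.5897      0.5897      0.3932     -0.1966
  eq            1.337       1.334      0.8963      0.8822
  solve Keq expr → x = -0.1966; check Q = 0.1936
Then remove 0.1886 M of M.
Step 3:
                    A           M           G           B
  init          1.337       1.145      0.8963      0.8822
  Δ           0.06969     0.06969     0.04646    -0.02323
  eq            1.407       1.215      0.9428       0.859
  solve Keq expr → x = -0.02323; check Q = 0.1936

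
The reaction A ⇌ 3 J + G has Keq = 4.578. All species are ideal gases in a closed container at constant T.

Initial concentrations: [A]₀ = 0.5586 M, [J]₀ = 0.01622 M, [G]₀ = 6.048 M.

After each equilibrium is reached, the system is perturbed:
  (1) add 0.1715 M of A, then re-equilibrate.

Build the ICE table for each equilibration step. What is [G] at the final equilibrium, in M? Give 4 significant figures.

Q₀ = 4.6202e-05 vs Keq = 4.578 ⇒ Q<K, forward
Step 1:
                   A          J          G
  init        0.5586    0.01622      6.048
  Δ          -0.2067       0.62     0.2067
  eq          0.3519     0.6363      6.255
  solve Keq expr → x = 0.2067; check Q = 4.578
Then add 0.1715 M of A.
Step 2:
                   A          J          G
  init        0.5234     0.6363      6.255
  Δ         -0.02566    0.07698    0.02566
  eq          0.4978     0.7132       6.28
  solve Keq expr → x = 0.02566; check Q = 4.578

[G]_eq = 6.28 M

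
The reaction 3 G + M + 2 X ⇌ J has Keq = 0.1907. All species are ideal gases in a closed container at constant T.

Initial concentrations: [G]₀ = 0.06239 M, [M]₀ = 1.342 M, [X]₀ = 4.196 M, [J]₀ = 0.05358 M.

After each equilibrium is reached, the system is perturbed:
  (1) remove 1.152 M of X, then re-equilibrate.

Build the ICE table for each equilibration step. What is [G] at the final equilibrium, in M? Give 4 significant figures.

[G]_eq = 0.179 M

Q₀ = 9.338 vs Keq = 0.1907 ⇒ Q>K, reverse
Step 1:
                   G          M          X          J
  I          0.06239      1.342      4.196    0.05358
  C          0.09978    0.03326    0.06652   -0.03326
  E           0.1622      1.375      4.263    0.02032
  solve Keq expr → x = -0.03326; check Q = 0.1907
Then remove 1.152 M of X.
Step 2:
                   G          M          X          J
  I           0.1622      1.375      3.111    0.02032
  C          0.01682   0.005607    0.01121  -0.005607
  E            0.179      1.381      3.122    0.01471
  solve Keq expr → x = -0.005607; check Q = 0.1907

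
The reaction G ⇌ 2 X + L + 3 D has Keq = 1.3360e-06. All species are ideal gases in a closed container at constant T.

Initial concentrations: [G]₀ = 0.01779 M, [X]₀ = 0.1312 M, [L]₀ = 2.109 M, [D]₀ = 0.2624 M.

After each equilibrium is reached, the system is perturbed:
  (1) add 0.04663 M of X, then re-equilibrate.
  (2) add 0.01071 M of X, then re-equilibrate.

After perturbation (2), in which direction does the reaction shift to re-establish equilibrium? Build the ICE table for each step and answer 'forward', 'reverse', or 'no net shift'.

Direction: reverse

Q₀ = 0.03687 vs Keq = 1.3360e-06 ⇒ Q>K, reverse
Step 1:
                   G          X          L          D
  Initial    0.01779     0.1312      2.109     0.2624
  Change     0.06065    -0.1213   -0.06065    -0.1819
  Equil      0.07844    0.00991      2.048    0.08046
  solve Keq expr → x = -0.06065; check Q = 1.3360e-06
Then add 0.04663 M of X.
Step 2:
                   G          X          L          D
  Initial    0.07844    0.05654      2.048    0.08046
  Change     0.01328   -0.02656   -0.01328   -0.03985
  Equil      0.09172    0.02998      2.035    0.04062
  solve Keq expr → x = -0.01328; check Q = 1.3360e-06
Then add 0.01071 M of X.
Step 3:
                   G          X          L          D
  Initial    0.09172    0.04069      2.035    0.04062
  Change     0.00174  -0.003479   -0.00174  -0.005219
  Equil      0.09346    0.03721      2.033     0.0354
  solve Keq expr → x = -0.00174; check Q = 1.3360e-06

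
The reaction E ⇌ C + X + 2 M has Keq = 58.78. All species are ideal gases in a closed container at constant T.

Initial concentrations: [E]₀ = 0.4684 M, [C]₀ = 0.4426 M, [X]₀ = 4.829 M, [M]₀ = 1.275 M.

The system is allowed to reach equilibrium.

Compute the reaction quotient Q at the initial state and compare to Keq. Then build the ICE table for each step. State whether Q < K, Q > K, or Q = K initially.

Q₀ = 7.418; Q < K (proceeds forward)

Q₀ = 7.418 vs Keq = 58.78 ⇒ Q<K, forward
Step 1:
                  E         C         X         M
  Initial    0.4684    0.4426     4.829     1.275
  Change     -0.267     0.267     0.267    0.5341
  Equil      0.2014    0.7096     5.096     1.809
  solve Keq expr → x = 0.267; check Q = 58.78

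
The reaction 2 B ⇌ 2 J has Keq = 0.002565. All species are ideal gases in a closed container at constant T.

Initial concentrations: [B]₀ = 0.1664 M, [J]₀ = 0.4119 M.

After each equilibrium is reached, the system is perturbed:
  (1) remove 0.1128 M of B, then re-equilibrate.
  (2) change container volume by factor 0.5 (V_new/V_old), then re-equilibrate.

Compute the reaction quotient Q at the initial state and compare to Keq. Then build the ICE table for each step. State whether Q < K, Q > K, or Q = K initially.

Q₀ = 6.127 vs Keq = 0.002565 ⇒ Q>K, reverse
Step 1:
                    B           J
  init         0.1664      0.4119
  Δ             0.384      -0.384
  eq           0.5504     0.02788
  solve Keq expr → x = -0.192; check Q = 0.002565
Then remove 0.1128 M of B.
Step 2:
                    B           J
  init         0.4376     0.02788
  Δ          0.005437   -0.005437
  eq           0.4431     0.02244
  solve Keq expr → x = -0.002719; check Q = 0.002565
Then change container volume by factor 0.5 (V_new/V_old).
Step 3:
                    B           J
  init         0.8861     0.04488
  Δ                 0           0
  eq           0.8861     0.04488
  solve Keq expr → x = 0; check Q = 0.002565

Q₀ = 6.127; Q > K (proceeds reverse)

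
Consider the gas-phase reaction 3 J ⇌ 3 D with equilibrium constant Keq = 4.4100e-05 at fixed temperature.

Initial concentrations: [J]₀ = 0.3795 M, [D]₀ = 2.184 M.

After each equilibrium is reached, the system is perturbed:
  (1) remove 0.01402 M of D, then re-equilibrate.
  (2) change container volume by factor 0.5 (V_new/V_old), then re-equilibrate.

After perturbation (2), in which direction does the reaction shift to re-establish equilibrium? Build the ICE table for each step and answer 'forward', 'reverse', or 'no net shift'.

Direction: no net shift

Q₀ = 190.6 vs Keq = 4.4100e-05 ⇒ Q>K, reverse
Step 1:
                    J           D
  init         0.3795       2.184
  Δ             2.097      -2.097
  eq            2.476     0.08748
  solve Keq expr → x = -0.6988; check Q = 4.4100e-05
Then remove 0.01402 M of D.
Step 2:
                    J           D
  init          2.476     0.07346
  Δ          -0.01354     0.01354
  eq            2.462       0.087
  solve Keq expr → x = 0.004514; check Q = 4.4100e-05
Then change container volume by factor 0.5 (V_new/V_old).
Step 3:
                    J           D
  init          4.925       0.174
  Δ                 0           0
  eq            4.925       0.174
  solve Keq expr → x = 0; check Q = 4.4100e-05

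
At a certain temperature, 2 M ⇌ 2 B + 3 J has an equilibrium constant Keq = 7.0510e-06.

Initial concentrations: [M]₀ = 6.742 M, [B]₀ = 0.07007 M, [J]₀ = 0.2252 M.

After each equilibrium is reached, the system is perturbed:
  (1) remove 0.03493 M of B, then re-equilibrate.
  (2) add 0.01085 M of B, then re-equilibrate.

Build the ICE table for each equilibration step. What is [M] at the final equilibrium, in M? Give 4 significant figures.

Q₀ = 1.2336e-06 vs Keq = 7.0510e-06 ⇒ Q<K, forward
Step 1:
                  M         B         J
  I           6.742   0.07007    0.2252
  C        -0.04353   0.04353    0.0653
  E           6.698    0.1136    0.2905
  solve Keq expr → x = 0.02177; check Q = 7.0510e-06
Then remove 0.03493 M of B.
Step 2:
                  M         B         J
  I           6.698   0.07867    0.2905
  C        -0.01945   0.01945   0.02918
  E           6.679   0.09812    0.3197
  solve Keq expr → x = 0.009726; check Q = 7.0510e-06
Then add 0.01085 M of B.
Step 3:
                  M         B         J
  I           6.679     0.109    0.3197
  C        0.006263 -0.006263 -0.009395
  E           6.685    0.1027    0.3103
  solve Keq expr → x = -0.003132; check Q = 7.0510e-06

[M]_eq = 6.685 M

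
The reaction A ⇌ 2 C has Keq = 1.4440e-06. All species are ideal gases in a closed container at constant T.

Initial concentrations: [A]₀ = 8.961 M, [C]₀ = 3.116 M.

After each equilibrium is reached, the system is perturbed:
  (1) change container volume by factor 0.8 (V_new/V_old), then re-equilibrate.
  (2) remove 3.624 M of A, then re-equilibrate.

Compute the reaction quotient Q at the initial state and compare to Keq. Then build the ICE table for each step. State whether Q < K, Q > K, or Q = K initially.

Q₀ = 1.084 vs Keq = 1.4440e-06 ⇒ Q>K, reverse
Step 1:
                    A           C
  init          8.961       3.116
  Δ             1.556      -3.112
  eq            10.52    0.003897
  solve Keq expr → x = -1.556; check Q = 1.4440e-06
Then change container volume by factor 0.8 (V_new/V_old).
Step 2:
                    A           C
  init          13.15    0.004871
  Δ        2.5711e-04 -5.1423e-04
  eq            13.15    0.004357
  solve Keq expr → x = -2.5711e-04; check Q = 1.4440e-06
Then remove 3.624 M of A.
Step 3:
                    A           C
  init          9.523    0.004357
  Δ        3.2439e-04 -6.4878e-04
  eq            9.523    0.003708
  solve Keq expr → x = -3.2439e-04; check Q = 1.4440e-06

Q₀ = 1.084; Q > K (proceeds reverse)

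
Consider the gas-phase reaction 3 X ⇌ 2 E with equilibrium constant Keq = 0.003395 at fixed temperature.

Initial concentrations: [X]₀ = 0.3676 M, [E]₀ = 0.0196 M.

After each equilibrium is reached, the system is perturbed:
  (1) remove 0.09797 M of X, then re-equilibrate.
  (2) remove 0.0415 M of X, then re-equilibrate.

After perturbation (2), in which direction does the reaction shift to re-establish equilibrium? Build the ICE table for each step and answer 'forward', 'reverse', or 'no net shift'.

Q₀ = 0.007734 vs Keq = 0.003395 ⇒ Q>K, reverse
Step 1:
                   X          E
  init        0.3676     0.0196
  Δ         0.009186  -0.006124
  eq          0.3768    0.01348
  solve Keq expr → x = -0.003062; check Q = 0.003395
Then remove 0.09797 M of X.
Step 2:
                   X          E
  init        0.2788    0.01348
  Δ         0.006868  -0.004579
  eq          0.2857   0.008897
  solve Keq expr → x = -0.002289; check Q = 0.003395
Then remove 0.0415 M of X.
Step 3:
                   X          E
  init        0.2442   0.008897
  Δ         0.002629  -0.001753
  eq          0.2468   0.007145
  solve Keq expr → x = -8.7630e-04; check Q = 0.003395

Direction: reverse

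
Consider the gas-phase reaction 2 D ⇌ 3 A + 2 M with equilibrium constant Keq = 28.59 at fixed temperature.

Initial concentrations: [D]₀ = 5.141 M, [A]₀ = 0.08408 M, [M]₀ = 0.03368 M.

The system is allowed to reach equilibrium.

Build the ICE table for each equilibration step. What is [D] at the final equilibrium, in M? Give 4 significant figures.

[D]_eq = 2.855 M

Q₀ = 2.5511e-08 vs Keq = 28.59 ⇒ Q<K, forward
Step 1:
                   D          A          M
  I            5.141    0.08408    0.03368
  C           -2.286      3.428      2.286
  E            2.855      3.512      2.319
  solve Keq expr → x = 1.143; check Q = 28.59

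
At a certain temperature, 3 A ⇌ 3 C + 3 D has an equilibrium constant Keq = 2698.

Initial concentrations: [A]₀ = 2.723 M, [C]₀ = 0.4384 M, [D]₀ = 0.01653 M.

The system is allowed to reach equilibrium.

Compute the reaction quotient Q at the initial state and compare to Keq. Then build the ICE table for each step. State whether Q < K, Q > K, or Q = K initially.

Q₀ = 1.8849e-08; Q < K (proceeds forward)

Q₀ = 1.8849e-08 vs Keq = 2698 ⇒ Q<K, forward
Step 1:
                  A         C         D
  Initial     2.723    0.4384   0.01653
  Change     -2.276     2.276     2.276
  Equil       0.447     2.714     2.293
  solve Keq expr → x = 0.7587; check Q = 2698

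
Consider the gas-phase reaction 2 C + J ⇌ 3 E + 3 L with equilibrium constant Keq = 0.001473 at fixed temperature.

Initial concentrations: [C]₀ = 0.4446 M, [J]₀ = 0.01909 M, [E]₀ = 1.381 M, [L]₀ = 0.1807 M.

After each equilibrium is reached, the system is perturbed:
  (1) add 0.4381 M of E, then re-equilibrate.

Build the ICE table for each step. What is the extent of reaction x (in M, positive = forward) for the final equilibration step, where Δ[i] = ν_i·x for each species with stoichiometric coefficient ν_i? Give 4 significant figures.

Q₀ = 4.118 vs Keq = 0.001473 ⇒ Q>K, reverse
Step 1:
                    C           J           E           L
  init         0.4446     0.01909       1.381      0.1807
  Δ            0.1033     0.05167      -0.155      -0.155
  eq           0.5479     0.07076       1.226      0.0257
  solve Keq expr → x = -0.05167; check Q = 0.001473
Then add 0.4381 M of E.
Step 2:
                    C           J           E           L
  init         0.5479     0.07076       1.664      0.0257
  Δ           0.00427    0.002135   -0.006405   -0.006405
  eq           0.5522     0.07289       1.658      0.0193
  solve Keq expr → x = -0.002135; check Q = 0.001473

x = -0.002135 M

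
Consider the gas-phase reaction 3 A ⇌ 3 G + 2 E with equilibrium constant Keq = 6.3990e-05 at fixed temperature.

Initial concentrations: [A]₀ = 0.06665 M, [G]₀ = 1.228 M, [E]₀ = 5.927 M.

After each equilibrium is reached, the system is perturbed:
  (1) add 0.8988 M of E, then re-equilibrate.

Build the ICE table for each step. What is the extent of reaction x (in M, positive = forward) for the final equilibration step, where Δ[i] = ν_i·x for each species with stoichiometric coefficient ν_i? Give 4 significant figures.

Q₀ = 2.1972e+05 vs Keq = 6.3990e-05 ⇒ Q>K, reverse
Step 1:
                   A          G          E
  Initial    0.06665      1.228      5.927
  Change       1.211     -1.211    -0.8072
  Equil        1.277     0.0172       5.12
  solve Keq expr → x = -0.4036; check Q = 6.3990e-05
Then add 0.8988 M of E.
Step 2:
                   A          G          E
  Initial      1.277     0.0172      6.019
  Change    0.001735  -0.001735  -0.001157
  Equil        1.279    0.01547      6.017
  solve Keq expr → x = -5.7841e-04; check Q = 6.3990e-05

x = -5.7841e-04 M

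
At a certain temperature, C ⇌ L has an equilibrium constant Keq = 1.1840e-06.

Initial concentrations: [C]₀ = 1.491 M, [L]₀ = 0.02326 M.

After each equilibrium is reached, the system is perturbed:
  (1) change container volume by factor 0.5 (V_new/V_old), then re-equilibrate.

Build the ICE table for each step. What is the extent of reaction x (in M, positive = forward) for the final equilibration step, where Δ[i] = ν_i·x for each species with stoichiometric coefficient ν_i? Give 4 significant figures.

x = 0 M

Q₀ = 0.0156 vs Keq = 1.1840e-06 ⇒ Q>K, reverse
Step 1:
                  C         L
  I           1.491   0.02326
  C         0.02326  -0.02326
  E           1.514 1.7929e-06
  solve Keq expr → x = -0.02326; check Q = 1.1840e-06
Then change container volume by factor 0.5 (V_new/V_old).
Step 2:
                  C         L
  I           3.029 3.5858e-06
  C               0         0
  E           3.029 3.5858e-06
  solve Keq expr → x = 0; check Q = 1.1840e-06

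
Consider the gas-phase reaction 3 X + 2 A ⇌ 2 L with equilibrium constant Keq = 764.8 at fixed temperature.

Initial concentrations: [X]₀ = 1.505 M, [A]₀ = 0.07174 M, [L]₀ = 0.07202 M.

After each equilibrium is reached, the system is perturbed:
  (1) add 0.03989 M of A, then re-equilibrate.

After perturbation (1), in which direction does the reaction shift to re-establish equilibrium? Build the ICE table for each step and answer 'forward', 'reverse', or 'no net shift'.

Q₀ = 0.2956 vs Keq = 764.8 ⇒ Q<K, forward
Step 1:
                  X         A         L
  Initial     1.505   0.07174   0.07202
  Change     -0.103  -0.06868   0.06868
  Equil       1.402  0.003065    0.1407
  solve Keq expr → x = 0.03434; check Q = 764.8
Then add 0.03989 M of A.
Step 2:
                  X         A         L
  Initial     1.402   0.04295    0.1407
  Change   -0.05818  -0.03879   0.03879
  Equil       1.344  0.004166    0.1795
  solve Keq expr → x = 0.01939; check Q = 764.8

Direction: forward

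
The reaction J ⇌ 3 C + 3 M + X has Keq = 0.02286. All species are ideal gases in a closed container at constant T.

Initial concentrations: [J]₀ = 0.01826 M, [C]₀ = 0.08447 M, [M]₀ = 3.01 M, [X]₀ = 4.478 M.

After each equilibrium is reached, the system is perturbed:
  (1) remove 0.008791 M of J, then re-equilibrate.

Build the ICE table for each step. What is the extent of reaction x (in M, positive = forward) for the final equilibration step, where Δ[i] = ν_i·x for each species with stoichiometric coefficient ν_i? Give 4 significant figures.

Q₀ = 4.031 vs Keq = 0.02286 ⇒ Q>K, reverse
Step 1:
                    J           C           M           X
  init        0.01826     0.08447        3.01       4.478
  Δ            0.0215    -0.06449    -0.06449     -0.0215
  eq          0.03976     0.01998       2.946       4.457
  solve Keq expr → x = -0.0215; check Q = 0.02286
Then remove 0.008791 M of J.
Step 2:
                    J           C           M           X
  init        0.03096     0.01998       2.946       4.457
  Δ        4.9647e-04   -0.001489   -0.001489 -4.9647e-04
  eq          0.03146     0.01849       2.944       4.456
  solve Keq expr → x = -4.9647e-04; check Q = 0.02286

x = -4.9647e-04 M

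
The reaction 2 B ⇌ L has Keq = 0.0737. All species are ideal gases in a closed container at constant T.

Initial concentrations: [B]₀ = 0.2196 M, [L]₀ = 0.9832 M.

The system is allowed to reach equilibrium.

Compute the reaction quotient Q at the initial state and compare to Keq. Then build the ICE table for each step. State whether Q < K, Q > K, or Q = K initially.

Q₀ = 20.39; Q > K (proceeds reverse)

Q₀ = 20.39 vs Keq = 0.0737 ⇒ Q>K, reverse
Step 1:
                    B           L
  init         0.2196      0.9832
  Δ              1.52     -0.7601
  eq             1.74      0.2231
  solve Keq expr → x = -0.7601; check Q = 0.0737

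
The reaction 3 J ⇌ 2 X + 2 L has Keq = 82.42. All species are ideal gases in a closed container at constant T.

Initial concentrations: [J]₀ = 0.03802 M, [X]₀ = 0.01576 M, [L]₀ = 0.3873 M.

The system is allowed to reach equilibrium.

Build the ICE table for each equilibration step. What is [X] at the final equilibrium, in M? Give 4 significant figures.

Q₀ = 0.6779 vs Keq = 82.42 ⇒ Q<K, forward
Step 1:
                  J         X         L
  I         0.03802   0.01576    0.3873
  C        -0.02521   0.01681   0.01681
  E         0.01281   0.03257    0.4041
  solve Keq expr → x = 0.008404; check Q = 82.42

[X]_eq = 0.03257 M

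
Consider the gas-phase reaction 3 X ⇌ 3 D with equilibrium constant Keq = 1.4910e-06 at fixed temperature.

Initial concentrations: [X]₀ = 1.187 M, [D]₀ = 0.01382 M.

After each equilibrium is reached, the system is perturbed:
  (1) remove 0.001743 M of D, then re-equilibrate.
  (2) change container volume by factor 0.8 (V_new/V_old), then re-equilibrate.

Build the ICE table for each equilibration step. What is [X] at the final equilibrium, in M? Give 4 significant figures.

[X]_eq = 1.482 M

Q₀ = 1.5782e-06 vs Keq = 1.4910e-06 ⇒ Q>K, reverse
Step 1:
                  X         D
  Initial     1.187   0.01382
  Change  2.5654e-04 -2.5654e-04
  Equil       1.187   0.01356
  solve Keq expr → x = -8.5514e-05; check Q = 1.4910e-06
Then remove 0.001743 M of D.
Step 2:
                  X         D
  Initial     1.187   0.01182
  Change  -0.001723  0.001723
  Equil       1.186   0.01354
  solve Keq expr → x = 5.7444e-04; check Q = 1.4910e-06
Then change container volume by factor 0.8 (V_new/V_old).
Step 3:
                  X         D
  Initial     1.482   0.01693
  Change          0         0
  Equil       1.482   0.01693
  solve Keq expr → x = 0; check Q = 1.4910e-06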